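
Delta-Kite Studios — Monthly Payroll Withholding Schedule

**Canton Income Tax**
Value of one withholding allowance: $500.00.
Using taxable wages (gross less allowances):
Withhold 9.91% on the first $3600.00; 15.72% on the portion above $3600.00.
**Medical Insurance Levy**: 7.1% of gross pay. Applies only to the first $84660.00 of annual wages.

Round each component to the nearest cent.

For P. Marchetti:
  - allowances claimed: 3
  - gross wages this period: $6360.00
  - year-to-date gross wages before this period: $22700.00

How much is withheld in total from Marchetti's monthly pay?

$1006.39

Canton Income Tax: taxable = $6360.00 − 3×$500.00 = $4860.00
  $356.76 + 15.72% × ($4860.00 − $3600.00) = $356.76 + 15.72% × $1260.00 = $554.83
Medical Insurance Levy: 7.1% × $6360.00 = $451.56
Total: $554.83 + $451.56 = $1006.39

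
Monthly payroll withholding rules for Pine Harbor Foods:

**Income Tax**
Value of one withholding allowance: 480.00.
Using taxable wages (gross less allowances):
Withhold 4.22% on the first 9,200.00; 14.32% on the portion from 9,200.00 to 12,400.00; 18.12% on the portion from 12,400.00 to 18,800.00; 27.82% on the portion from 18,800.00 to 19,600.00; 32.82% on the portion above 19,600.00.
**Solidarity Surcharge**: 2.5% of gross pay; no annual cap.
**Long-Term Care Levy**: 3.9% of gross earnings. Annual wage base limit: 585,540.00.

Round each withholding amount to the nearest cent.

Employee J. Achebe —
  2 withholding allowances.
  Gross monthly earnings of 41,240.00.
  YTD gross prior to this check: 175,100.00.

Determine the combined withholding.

Income Tax: taxable = 41,240.00 − 2×480.00 = 40,280.00
  2,228.72 + 32.82% × (40,280.00 − 19,600.00) = 2,228.72 + 32.82% × 20,680.00 = 9,015.90
Solidarity Surcharge: 2.5% × 41,240.00 = 1,031.00
Long-Term Care Levy: 3.9% × 41,240.00 = 1,608.36
Total: 9,015.90 + 1,031.00 + 1,608.36 = 11,655.26

11,655.26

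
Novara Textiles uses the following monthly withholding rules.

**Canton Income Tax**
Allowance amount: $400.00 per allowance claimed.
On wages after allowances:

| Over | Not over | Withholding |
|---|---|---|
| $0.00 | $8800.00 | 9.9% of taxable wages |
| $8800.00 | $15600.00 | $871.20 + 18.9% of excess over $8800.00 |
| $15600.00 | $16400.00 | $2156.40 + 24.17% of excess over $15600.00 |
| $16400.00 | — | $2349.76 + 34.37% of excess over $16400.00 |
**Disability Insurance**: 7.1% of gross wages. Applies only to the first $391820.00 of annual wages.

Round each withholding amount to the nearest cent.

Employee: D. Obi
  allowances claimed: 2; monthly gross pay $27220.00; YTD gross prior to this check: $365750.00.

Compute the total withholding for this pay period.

$7644.60

Canton Income Tax: taxable = $27220.00 − 2×$400.00 = $26420.00
  $2349.76 + 34.37% × ($26420.00 − $16400.00) = $2349.76 + 34.37% × $10020.00 = $5793.63
Disability Insurance: cap $391820.00 − YTD $365750.00 = $26070.00 subject; 7.1% × $26070.00 = $1850.97
Total: $5793.63 + $1850.97 = $7644.60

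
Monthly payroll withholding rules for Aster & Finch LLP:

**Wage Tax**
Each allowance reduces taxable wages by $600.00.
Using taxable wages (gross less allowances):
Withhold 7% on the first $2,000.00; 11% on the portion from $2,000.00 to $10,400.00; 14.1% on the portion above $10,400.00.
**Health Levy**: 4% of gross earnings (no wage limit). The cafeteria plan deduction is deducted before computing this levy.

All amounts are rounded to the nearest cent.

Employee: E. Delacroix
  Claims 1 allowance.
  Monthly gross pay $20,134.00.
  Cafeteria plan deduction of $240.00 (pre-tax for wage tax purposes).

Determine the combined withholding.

$3,113.81

Wage Tax: taxable = $20,134.00 − $240.00 − 1×$600.00 = $19,294.00
  $1,064.00 + 14.1% × ($19,294.00 − $10,400.00) = $1,064.00 + 14.1% × $8,894.00 = $2,318.05
Health Levy: 4% × $19,894.00 = $795.76
Total: $2,318.05 + $795.76 = $3,113.81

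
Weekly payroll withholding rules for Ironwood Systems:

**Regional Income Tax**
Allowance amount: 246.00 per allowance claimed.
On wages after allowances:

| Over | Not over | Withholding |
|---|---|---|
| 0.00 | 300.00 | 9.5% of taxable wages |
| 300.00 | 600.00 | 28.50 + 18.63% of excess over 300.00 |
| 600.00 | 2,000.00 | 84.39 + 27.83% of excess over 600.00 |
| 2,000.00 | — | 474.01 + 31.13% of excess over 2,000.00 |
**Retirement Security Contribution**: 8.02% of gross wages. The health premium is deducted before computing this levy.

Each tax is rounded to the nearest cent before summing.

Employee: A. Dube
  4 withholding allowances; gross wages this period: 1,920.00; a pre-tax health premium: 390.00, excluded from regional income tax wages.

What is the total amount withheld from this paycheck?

Regional Income Tax: taxable = 1,920.00 − 390.00 − 4×246.00 = 546.00
  28.50 + 18.63% × (546.00 − 300.00) = 28.50 + 18.63% × 246.00 = 74.33
Retirement Security Contribution: 8.02% × 1,530.00 = 122.71
Total: 74.33 + 122.71 = 197.04

197.04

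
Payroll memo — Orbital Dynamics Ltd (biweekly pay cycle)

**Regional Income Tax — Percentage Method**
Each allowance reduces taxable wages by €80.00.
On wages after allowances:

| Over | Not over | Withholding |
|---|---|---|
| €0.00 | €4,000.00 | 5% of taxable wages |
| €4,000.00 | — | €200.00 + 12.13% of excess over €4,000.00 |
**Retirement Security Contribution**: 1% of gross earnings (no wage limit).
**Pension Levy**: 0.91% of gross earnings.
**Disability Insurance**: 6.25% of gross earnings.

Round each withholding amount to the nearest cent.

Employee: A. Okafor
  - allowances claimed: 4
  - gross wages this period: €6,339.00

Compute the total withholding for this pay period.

Regional Income Tax: taxable = €6,339.00 − 4×€80.00 = €6,019.00
  €200.00 + 12.13% × (€6,019.00 − €4,000.00) = €200.00 + 12.13% × €2,019.00 = €444.90
Retirement Security Contribution: 1% × €6,339.00 = €63.39
Pension Levy: 0.91% × €6,339.00 = €57.68
Disability Insurance: 6.25% × €6,339.00 = €396.19
Total: €444.90 + €63.39 + €57.68 + €396.19 = €962.16

€962.16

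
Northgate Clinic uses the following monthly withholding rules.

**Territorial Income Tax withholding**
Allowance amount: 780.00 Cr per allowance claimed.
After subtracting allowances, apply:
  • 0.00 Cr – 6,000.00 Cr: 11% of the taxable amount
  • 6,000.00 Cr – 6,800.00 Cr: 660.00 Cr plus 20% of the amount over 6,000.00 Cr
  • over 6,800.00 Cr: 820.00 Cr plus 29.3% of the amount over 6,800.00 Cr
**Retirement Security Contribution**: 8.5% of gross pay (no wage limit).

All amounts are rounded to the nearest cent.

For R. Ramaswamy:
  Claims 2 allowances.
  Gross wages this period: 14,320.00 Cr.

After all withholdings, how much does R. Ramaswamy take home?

10,536.52 Cr

Territorial Income Tax: taxable = 14,320.00 Cr − 2×780.00 Cr = 12,760.00 Cr
  820.00 Cr + 29.3% × (12,760.00 Cr − 6,800.00 Cr) = 820.00 Cr + 29.3% × 5,960.00 Cr = 2,566.28 Cr
Retirement Security Contribution: 8.5% × 14,320.00 Cr = 1,217.20 Cr
Total withheld: 2,566.28 Cr + 1,217.20 Cr = 3,783.48 Cr
Net pay: 14,320.00 Cr − 3,783.48 Cr = 10,536.52 Cr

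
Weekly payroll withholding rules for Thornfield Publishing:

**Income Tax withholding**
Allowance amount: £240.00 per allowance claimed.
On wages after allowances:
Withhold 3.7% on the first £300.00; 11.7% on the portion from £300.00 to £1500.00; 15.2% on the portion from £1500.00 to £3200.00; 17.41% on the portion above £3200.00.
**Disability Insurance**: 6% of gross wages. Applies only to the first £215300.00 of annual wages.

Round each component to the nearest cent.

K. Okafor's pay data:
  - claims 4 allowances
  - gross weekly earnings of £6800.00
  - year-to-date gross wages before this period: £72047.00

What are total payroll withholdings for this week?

Income Tax: taxable = £6800.00 − 4×£240.00 = £5840.00
  £409.90 + 17.41% × (£5840.00 − £3200.00) = £409.90 + 17.41% × £2640.00 = £869.52
Disability Insurance: 6% × £6800.00 = £408.00
Total: £869.52 + £408.00 = £1277.52

£1277.52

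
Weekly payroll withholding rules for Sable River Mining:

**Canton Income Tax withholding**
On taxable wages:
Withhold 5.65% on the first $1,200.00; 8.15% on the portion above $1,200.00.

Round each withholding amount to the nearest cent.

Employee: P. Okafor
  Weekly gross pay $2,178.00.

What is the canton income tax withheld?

$147.51

Canton Income Tax: taxable = $2,178.00
  $67.80 + 8.15% × ($2,178.00 − $1,200.00) = $67.80 + 8.15% × $978.00 = $147.51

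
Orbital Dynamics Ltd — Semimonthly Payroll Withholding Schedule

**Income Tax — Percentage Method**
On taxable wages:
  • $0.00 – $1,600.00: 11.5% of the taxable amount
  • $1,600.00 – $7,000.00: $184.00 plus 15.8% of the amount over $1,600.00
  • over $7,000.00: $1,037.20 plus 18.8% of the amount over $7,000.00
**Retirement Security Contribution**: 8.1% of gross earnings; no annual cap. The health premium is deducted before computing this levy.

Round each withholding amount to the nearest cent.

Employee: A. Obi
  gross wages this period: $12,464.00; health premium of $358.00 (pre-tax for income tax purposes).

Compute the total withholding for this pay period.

Income Tax: taxable = $12,464.00 − $358.00 = $12,106.00
  $1,037.20 + 18.8% × ($12,106.00 − $7,000.00) = $1,037.20 + 18.8% × $5,106.00 = $1,997.13
Retirement Security Contribution: 8.1% × $12,106.00 = $980.59
Total: $1,997.13 + $980.59 = $2,977.72

$2,977.72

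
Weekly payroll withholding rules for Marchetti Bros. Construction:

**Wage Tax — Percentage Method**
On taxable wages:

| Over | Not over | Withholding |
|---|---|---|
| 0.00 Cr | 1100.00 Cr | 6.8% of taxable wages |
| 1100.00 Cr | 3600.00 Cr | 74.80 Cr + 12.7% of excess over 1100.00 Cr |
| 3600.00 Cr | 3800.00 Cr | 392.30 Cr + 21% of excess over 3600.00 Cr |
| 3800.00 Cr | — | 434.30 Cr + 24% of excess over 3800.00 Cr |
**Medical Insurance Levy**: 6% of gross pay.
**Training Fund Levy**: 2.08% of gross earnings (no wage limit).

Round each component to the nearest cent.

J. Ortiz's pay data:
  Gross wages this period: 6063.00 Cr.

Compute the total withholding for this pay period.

1467.31 Cr

Wage Tax: taxable = 6063.00 Cr
  434.30 Cr + 24% × (6063.00 Cr − 3800.00 Cr) = 434.30 Cr + 24% × 2263.00 Cr = 977.42 Cr
Medical Insurance Levy: 6% × 6063.00 Cr = 363.78 Cr
Training Fund Levy: 2.08% × 6063.00 Cr = 126.11 Cr
Total: 977.42 Cr + 363.78 Cr + 126.11 Cr = 1467.31 Cr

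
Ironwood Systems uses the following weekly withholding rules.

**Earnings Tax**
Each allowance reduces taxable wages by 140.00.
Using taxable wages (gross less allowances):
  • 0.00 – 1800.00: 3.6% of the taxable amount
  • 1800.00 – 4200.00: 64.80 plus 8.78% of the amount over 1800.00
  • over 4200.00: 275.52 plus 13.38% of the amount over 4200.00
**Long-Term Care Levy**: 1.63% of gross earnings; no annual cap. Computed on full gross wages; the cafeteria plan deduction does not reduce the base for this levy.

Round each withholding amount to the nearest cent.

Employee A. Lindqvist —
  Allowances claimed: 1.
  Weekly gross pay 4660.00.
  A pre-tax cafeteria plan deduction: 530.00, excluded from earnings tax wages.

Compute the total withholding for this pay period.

333.04

Earnings Tax: taxable = 4660.00 − 530.00 − 1×140.00 = 3990.00
  64.80 + 8.78% × (3990.00 − 1800.00) = 64.80 + 8.78% × 2190.00 = 257.08
Long-Term Care Levy: 1.63% × 4660.00 = 75.96
Total: 257.08 + 75.96 = 333.04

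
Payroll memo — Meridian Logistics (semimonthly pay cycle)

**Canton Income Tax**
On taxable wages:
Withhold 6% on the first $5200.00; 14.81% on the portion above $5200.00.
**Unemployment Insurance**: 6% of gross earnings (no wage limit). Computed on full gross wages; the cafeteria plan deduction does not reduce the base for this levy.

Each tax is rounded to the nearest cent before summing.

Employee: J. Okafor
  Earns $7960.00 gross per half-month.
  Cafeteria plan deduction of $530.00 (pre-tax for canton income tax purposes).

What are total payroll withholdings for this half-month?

Canton Income Tax: taxable = $7960.00 − $530.00 = $7430.00
  $312.00 + 14.81% × ($7430.00 − $5200.00) = $312.00 + 14.81% × $2230.00 = $642.26
Unemployment Insurance: 6% × $7960.00 = $477.60
Total: $642.26 + $477.60 = $1119.86

$1119.86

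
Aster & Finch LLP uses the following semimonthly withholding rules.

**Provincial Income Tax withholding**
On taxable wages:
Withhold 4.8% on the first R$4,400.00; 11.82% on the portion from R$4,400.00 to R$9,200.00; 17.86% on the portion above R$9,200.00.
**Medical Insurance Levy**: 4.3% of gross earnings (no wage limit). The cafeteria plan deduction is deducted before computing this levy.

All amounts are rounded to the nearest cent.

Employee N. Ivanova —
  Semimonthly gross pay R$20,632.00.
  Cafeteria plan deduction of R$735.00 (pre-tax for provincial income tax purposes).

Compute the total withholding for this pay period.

R$3,544.61

Provincial Income Tax: taxable = R$20,632.00 − R$735.00 = R$19,897.00
  R$778.56 + 17.86% × (R$19,897.00 − R$9,200.00) = R$778.56 + 17.86% × R$10,697.00 = R$2,689.04
Medical Insurance Levy: 4.3% × R$19,897.00 = R$855.57
Total: R$2,689.04 + R$855.57 = R$3,544.61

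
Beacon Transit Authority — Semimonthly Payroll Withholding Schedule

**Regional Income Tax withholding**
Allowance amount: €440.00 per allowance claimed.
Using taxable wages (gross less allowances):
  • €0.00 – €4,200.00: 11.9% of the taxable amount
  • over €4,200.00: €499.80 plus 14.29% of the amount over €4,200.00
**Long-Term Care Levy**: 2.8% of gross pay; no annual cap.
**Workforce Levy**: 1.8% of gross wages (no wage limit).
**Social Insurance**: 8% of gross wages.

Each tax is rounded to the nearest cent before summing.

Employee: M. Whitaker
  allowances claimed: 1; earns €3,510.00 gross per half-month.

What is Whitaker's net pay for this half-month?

Regional Income Tax: taxable = €3,510.00 − 1×€440.00 = €3,070.00
  11.9% × €3,070.00 = €365.33
Long-Term Care Levy: 2.8% × €3,510.00 = €98.28
Workforce Levy: 1.8% × €3,510.00 = €63.18
Social Insurance: 8% × €3,510.00 = €280.80
Total withheld: €365.33 + €98.28 + €63.18 + €280.80 = €807.59
Net pay: €3,510.00 − €807.59 = €2,702.41

€2,702.41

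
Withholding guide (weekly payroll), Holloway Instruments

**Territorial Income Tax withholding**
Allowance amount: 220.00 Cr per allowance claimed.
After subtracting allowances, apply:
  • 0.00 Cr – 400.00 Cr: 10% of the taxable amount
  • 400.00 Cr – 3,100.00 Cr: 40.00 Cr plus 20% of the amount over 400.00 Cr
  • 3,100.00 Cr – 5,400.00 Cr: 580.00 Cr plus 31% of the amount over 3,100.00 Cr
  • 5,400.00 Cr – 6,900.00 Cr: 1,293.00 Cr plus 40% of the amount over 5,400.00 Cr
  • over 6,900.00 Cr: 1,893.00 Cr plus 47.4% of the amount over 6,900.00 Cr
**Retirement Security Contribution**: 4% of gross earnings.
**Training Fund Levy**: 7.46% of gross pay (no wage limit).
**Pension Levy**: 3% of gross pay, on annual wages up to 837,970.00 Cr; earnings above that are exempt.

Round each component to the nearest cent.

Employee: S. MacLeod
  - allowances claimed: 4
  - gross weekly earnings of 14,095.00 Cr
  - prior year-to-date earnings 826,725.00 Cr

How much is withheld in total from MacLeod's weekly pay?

6,838.95 Cr

Territorial Income Tax: taxable = 14,095.00 Cr − 4×220.00 Cr = 13,215.00 Cr
  1,893.00 Cr + 47.4% × (13,215.00 Cr − 6,900.00 Cr) = 1,893.00 Cr + 47.4% × 6,315.00 Cr = 4,886.31 Cr
Retirement Security Contribution: 4% × 14,095.00 Cr = 563.80 Cr
Training Fund Levy: 7.46% × 14,095.00 Cr = 1,051.49 Cr
Pension Levy: cap 837,970.00 Cr − YTD 826,725.00 Cr = 11,245.00 Cr subject; 3% × 11,245.00 Cr = 337.35 Cr
Total: 4,886.31 Cr + 563.80 Cr + 1,051.49 Cr + 337.35 Cr = 6,838.95 Cr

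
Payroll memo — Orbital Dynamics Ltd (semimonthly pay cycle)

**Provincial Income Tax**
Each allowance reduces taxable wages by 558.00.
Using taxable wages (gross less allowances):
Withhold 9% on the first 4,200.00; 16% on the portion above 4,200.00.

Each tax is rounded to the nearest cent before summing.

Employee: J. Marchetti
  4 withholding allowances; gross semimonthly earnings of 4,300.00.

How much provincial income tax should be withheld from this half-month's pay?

186.12

Provincial Income Tax: taxable = 4,300.00 − 4×558.00 = 2,068.00
  9% × 2,068.00 = 186.12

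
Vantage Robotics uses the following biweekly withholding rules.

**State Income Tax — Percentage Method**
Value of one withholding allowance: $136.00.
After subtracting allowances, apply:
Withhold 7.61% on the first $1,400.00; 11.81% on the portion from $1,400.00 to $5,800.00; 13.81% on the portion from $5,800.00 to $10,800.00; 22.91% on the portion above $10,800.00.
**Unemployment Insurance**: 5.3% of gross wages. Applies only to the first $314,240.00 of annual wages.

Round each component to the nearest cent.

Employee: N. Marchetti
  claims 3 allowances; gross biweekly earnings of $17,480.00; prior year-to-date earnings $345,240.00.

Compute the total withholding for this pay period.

State Income Tax: taxable = $17,480.00 − 3×$136.00 = $17,072.00
  $1,316.68 + 22.91% × ($17,072.00 − $10,800.00) = $1,316.68 + 22.91% × $6,272.00 = $2,753.60
Unemployment Insurance: YTD $345,240.00 ≥ cap $314,240.00 → $0.00
Total: $2,753.60 + $0.00 = $2,753.60

$2,753.60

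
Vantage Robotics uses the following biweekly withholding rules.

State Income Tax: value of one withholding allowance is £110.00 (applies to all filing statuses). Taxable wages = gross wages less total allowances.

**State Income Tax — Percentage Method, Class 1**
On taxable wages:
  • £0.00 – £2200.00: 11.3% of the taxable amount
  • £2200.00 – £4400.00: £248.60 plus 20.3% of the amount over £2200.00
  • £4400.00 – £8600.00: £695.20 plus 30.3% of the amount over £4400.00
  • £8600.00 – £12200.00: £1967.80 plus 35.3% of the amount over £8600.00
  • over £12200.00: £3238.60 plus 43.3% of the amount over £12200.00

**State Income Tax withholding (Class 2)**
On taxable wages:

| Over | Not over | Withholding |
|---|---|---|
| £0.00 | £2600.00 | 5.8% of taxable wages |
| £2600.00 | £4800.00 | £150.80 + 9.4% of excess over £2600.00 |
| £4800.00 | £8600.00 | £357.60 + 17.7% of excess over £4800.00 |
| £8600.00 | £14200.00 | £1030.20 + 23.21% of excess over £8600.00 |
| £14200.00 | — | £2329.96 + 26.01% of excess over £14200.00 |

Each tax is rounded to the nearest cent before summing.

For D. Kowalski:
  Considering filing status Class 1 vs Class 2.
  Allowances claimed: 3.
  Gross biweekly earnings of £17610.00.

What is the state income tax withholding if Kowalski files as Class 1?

State Income Tax (Class 1): taxable = £17610.00 − 3×£110.00 = £17280.00
  £3238.60 + 43.3% × (£17280.00 − £12200.00) = £3238.60 + 43.3% × £5080.00 = £5438.24

£5438.24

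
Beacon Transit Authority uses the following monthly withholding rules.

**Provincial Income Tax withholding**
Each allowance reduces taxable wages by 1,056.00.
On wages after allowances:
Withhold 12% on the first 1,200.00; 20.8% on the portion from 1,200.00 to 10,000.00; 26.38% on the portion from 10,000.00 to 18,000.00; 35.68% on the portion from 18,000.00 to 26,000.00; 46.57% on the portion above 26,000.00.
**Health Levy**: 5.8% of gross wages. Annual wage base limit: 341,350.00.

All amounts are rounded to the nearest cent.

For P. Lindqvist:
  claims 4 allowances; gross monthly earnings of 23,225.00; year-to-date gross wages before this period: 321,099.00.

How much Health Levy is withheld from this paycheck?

Health Levy: cap 341,350.00 − YTD 321,099.00 = 20,251.00 subject; 5.8% × 20,251.00 = 1,174.56

1,174.56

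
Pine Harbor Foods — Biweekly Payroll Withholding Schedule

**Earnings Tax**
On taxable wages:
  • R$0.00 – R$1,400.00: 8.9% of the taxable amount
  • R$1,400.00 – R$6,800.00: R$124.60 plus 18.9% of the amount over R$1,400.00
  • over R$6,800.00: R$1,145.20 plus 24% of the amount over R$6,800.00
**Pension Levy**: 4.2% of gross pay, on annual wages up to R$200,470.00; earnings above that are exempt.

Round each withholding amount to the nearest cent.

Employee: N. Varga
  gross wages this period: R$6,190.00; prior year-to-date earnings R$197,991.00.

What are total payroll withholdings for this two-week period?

Earnings Tax: taxable = R$6,190.00
  R$124.60 + 18.9% × (R$6,190.00 − R$1,400.00) = R$124.60 + 18.9% × R$4,790.00 = R$1,029.91
Pension Levy: cap R$200,470.00 − YTD R$197,991.00 = R$2,479.00 subject; 4.2% × R$2,479.00 = R$104.12
Total: R$1,029.91 + R$104.12 = R$1,134.03

R$1,134.03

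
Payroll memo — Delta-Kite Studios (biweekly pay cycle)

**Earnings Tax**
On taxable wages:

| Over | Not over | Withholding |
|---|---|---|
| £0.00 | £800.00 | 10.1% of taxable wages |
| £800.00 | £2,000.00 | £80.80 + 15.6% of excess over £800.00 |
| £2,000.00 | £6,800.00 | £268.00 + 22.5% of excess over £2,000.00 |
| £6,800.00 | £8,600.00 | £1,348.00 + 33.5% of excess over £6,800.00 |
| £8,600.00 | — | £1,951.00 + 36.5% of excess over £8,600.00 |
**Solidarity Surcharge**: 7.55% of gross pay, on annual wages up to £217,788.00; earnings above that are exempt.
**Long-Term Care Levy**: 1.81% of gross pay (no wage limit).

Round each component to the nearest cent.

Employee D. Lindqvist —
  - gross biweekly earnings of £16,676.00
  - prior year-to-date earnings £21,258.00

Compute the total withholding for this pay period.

Earnings Tax: taxable = £16,676.00
  £1,951.00 + 36.5% × (£16,676.00 − £8,600.00) = £1,951.00 + 36.5% × £8,076.00 = £4,898.74
Solidarity Surcharge: 7.55% × £16,676.00 = £1,259.04
Long-Term Care Levy: 1.81% × £16,676.00 = £301.84
Total: £4,898.74 + £1,259.04 + £301.84 = £6,459.62

£6,459.62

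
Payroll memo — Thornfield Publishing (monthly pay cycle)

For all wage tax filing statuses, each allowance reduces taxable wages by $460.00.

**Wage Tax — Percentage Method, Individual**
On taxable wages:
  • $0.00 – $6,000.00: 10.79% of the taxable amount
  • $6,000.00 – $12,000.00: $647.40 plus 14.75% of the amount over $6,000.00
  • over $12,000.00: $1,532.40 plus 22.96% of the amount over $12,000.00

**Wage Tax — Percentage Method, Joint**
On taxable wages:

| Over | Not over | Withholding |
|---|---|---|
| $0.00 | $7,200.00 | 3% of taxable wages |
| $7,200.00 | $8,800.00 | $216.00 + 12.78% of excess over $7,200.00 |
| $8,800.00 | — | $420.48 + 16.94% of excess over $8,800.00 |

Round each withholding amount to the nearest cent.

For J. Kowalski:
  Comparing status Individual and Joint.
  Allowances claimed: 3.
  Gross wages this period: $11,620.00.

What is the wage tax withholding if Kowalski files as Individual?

$1,272.80

Wage Tax (Individual): taxable = $11,620.00 − 3×$460.00 = $10,240.00
  $647.40 + 14.75% × ($10,240.00 − $6,000.00) = $647.40 + 14.75% × $4,240.00 = $1,272.80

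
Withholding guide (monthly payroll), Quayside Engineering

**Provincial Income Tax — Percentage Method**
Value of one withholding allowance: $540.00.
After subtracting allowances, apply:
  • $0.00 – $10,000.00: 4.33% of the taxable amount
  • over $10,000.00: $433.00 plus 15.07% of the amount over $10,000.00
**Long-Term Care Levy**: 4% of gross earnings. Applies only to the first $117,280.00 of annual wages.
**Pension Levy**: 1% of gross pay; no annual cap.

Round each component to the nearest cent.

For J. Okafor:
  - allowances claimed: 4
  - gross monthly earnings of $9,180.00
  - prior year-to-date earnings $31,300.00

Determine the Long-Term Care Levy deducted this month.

$367.20

Long-Term Care Levy: 4% × $9,180.00 = $367.20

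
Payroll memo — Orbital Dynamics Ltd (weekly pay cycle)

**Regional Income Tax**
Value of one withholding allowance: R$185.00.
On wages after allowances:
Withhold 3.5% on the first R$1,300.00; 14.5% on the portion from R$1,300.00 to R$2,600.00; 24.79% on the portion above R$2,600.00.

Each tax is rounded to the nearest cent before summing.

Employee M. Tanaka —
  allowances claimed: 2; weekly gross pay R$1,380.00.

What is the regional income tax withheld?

R$35.35

Regional Income Tax: taxable = R$1,380.00 − 2×R$185.00 = R$1,010.00
  3.5% × R$1,010.00 = R$35.35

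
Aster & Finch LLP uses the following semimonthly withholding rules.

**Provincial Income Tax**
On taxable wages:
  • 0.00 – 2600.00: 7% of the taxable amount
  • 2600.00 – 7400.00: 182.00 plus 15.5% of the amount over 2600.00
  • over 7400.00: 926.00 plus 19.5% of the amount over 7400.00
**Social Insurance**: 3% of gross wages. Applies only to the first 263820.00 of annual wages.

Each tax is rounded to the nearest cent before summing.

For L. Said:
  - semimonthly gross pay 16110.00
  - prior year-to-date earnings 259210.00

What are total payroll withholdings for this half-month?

2762.75

Provincial Income Tax: taxable = 16110.00
  926.00 + 19.5% × (16110.00 − 7400.00) = 926.00 + 19.5% × 8710.00 = 2624.45
Social Insurance: cap 263820.00 − YTD 259210.00 = 4610.00 subject; 3% × 4610.00 = 138.30
Total: 2624.45 + 138.30 = 2762.75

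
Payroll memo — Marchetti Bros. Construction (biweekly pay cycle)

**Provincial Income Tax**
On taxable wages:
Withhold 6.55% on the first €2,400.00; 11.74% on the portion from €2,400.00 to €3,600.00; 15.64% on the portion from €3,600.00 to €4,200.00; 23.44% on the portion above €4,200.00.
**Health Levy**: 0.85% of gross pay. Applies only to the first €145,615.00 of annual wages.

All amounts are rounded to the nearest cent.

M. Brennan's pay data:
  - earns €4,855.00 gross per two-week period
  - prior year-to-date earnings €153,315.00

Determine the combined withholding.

€545.45

Provincial Income Tax: taxable = €4,855.00
  €391.92 + 23.44% × (€4,855.00 − €4,200.00) = €391.92 + 23.44% × €655.00 = €545.45
Health Levy: YTD €153,315.00 ≥ cap €145,615.00 → €0.00
Total: €545.45 + €0.00 = €545.45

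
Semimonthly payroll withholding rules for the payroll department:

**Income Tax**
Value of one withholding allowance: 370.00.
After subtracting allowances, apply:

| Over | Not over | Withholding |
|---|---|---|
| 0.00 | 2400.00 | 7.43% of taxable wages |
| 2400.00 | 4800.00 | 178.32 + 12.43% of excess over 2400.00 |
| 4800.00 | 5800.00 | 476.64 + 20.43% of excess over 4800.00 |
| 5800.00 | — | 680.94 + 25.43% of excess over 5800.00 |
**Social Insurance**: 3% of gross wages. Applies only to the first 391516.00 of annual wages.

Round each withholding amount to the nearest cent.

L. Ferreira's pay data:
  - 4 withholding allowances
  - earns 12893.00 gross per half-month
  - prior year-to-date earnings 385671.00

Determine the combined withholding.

2283.68

Income Tax: taxable = 12893.00 − 4×370.00 = 11413.00
  680.94 + 25.43% × (11413.00 − 5800.00) = 680.94 + 25.43% × 5613.00 = 2108.33
Social Insurance: cap 391516.00 − YTD 385671.00 = 5845.00 subject; 3% × 5845.00 = 175.35
Total: 2108.33 + 175.35 = 2283.68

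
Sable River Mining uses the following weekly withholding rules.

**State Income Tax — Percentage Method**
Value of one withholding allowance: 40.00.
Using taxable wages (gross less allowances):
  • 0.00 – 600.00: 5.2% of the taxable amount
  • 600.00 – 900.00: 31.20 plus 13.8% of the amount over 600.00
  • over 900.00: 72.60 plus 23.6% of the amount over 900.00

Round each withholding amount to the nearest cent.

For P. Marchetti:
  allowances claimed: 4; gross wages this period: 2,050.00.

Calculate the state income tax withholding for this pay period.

306.24

State Income Tax: taxable = 2,050.00 − 4×40.00 = 1,890.00
  72.60 + 23.6% × (1,890.00 − 900.00) = 72.60 + 23.6% × 990.00 = 306.24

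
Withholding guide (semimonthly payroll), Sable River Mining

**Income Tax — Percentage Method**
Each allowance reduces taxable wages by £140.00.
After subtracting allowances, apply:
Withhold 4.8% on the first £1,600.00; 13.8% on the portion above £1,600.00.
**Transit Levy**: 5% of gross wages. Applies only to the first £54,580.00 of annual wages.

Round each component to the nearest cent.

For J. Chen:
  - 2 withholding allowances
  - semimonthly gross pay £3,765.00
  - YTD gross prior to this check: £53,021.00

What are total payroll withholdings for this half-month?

£414.88

Income Tax: taxable = £3,765.00 − 2×£140.00 = £3,485.00
  £76.80 + 13.8% × (£3,485.00 − £1,600.00) = £76.80 + 13.8% × £1,885.00 = £336.93
Transit Levy: cap £54,580.00 − YTD £53,021.00 = £1,559.00 subject; 5% × £1,559.00 = £77.95
Total: £336.93 + £77.95 = £414.88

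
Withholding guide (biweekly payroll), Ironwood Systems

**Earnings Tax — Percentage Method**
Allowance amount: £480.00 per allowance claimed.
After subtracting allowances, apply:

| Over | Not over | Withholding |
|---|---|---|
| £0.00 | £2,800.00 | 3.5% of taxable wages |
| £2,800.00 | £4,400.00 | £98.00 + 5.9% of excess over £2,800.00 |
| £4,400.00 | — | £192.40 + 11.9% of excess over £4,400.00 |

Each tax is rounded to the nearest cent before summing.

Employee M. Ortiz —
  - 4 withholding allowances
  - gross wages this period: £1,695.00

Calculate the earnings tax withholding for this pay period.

£0.00

Earnings Tax: taxable = £1,695.00 − 4×£480.00 = £-225.00
  Taxable ≤ 0 → £0.00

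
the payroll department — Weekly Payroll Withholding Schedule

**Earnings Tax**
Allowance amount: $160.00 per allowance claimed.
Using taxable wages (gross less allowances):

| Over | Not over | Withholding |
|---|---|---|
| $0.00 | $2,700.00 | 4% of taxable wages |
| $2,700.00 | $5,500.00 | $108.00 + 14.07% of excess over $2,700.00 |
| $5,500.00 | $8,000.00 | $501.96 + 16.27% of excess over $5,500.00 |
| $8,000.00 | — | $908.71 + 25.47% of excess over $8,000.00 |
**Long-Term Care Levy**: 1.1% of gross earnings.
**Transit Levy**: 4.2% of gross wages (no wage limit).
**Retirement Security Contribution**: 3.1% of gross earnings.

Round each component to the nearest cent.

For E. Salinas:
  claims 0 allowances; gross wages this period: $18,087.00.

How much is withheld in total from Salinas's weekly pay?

$4,997.18

Earnings Tax: taxable = $18,087.00
  $908.71 + 25.47% × ($18,087.00 − $8,000.00) = $908.71 + 25.47% × $10,087.00 = $3,477.87
Long-Term Care Levy: 1.1% × $18,087.00 = $198.96
Transit Levy: 4.2% × $18,087.00 = $759.65
Retirement Security Contribution: 3.1% × $18,087.00 = $560.70
Total: $3,477.87 + $198.96 + $759.65 + $560.70 = $4,997.18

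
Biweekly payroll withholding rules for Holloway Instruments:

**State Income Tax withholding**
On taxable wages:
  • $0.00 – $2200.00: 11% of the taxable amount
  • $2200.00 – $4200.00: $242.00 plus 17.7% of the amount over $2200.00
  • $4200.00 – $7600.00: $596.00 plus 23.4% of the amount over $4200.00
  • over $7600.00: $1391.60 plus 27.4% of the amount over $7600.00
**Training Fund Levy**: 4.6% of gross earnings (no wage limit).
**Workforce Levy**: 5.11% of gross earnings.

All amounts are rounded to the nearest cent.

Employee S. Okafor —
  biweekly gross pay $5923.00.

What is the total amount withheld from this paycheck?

$1574.31

State Income Tax: taxable = $5923.00
  $596.00 + 23.4% × ($5923.00 − $4200.00) = $596.00 + 23.4% × $1723.00 = $999.18
Training Fund Levy: 4.6% × $5923.00 = $272.46
Workforce Levy: 5.11% × $5923.00 = $302.67
Total: $999.18 + $272.46 + $302.67 = $1574.31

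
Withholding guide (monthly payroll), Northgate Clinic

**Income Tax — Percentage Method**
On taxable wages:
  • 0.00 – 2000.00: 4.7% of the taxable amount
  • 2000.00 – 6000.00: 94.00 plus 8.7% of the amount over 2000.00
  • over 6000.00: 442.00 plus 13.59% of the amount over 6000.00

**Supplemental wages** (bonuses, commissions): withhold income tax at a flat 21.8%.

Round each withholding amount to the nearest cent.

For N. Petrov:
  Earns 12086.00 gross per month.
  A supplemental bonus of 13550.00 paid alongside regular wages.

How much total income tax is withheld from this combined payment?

Income Tax: taxable = 12086.00
  442.00 + 13.59% × (12086.00 − 6000.00) = 442.00 + 13.59% × 6086.00 = 1269.09
Supplemental (21.8% flat on bonus): 21.8% × 13550.00 = 2953.90
Total income tax: 1269.09 + 2953.90 = 4222.99

4222.99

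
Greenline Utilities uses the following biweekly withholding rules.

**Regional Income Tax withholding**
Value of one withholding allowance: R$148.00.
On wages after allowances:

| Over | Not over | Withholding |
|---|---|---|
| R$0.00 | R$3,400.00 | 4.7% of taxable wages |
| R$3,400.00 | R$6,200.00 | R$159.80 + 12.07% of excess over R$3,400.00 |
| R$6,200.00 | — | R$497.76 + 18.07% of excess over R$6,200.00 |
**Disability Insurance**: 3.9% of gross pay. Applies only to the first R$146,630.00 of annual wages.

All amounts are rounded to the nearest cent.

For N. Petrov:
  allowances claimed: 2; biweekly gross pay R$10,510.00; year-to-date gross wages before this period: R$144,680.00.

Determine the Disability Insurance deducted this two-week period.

R$76.05

Disability Insurance: cap R$146,630.00 − YTD R$144,680.00 = R$1,950.00 subject; 3.9% × R$1,950.00 = R$76.05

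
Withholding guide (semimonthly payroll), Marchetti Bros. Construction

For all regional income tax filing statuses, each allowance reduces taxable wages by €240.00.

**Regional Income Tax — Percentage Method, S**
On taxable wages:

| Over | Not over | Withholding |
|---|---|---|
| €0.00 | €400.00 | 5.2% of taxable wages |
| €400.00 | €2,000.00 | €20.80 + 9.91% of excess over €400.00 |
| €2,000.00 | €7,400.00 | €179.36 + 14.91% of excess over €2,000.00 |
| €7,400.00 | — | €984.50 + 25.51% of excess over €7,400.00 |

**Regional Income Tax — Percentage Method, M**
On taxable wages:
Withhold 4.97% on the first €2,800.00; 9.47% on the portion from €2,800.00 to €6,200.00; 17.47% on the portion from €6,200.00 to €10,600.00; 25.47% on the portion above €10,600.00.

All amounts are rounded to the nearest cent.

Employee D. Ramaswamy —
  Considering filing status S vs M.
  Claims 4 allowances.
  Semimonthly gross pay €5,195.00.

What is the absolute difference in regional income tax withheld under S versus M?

Regional Income Tax (S): taxable = €5,195.00 − 4×€240.00 = €4,235.00
  €179.36 + 14.91% × (€4,235.00 − €2,000.00) = €179.36 + 14.91% × €2,235.00 = €512.60
Regional Income Tax (M): taxable = €5,195.00 − 4×€240.00 = €4,235.00
  €139.16 + 9.47% × (€4,235.00 − €2,800.00) = €139.16 + 9.47% × €1,435.00 = €275.05
Difference: |€512.60 − €275.05| = €237.55 (higher under S)

€237.55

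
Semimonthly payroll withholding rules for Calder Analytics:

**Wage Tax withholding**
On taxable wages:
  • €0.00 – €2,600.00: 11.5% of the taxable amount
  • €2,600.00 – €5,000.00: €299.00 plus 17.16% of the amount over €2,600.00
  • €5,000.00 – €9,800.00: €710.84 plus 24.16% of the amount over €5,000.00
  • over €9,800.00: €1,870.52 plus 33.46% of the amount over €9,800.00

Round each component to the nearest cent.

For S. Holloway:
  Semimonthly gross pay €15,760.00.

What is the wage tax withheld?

€3,864.74

Wage Tax: taxable = €15,760.00
  €1,870.52 + 33.46% × (€15,760.00 − €9,800.00) = €1,870.52 + 33.46% × €5,960.00 = €3,864.74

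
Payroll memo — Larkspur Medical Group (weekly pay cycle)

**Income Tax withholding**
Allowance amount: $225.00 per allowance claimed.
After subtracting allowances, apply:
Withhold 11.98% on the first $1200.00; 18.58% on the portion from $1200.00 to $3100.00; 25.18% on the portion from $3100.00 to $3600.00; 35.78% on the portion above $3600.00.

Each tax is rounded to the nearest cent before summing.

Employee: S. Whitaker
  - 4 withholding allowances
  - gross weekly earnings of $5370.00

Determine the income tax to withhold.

Income Tax: taxable = $5370.00 − 4×$225.00 = $4470.00
  $622.68 + 35.78% × ($4470.00 − $3600.00) = $622.68 + 35.78% × $870.00 = $933.97

$933.97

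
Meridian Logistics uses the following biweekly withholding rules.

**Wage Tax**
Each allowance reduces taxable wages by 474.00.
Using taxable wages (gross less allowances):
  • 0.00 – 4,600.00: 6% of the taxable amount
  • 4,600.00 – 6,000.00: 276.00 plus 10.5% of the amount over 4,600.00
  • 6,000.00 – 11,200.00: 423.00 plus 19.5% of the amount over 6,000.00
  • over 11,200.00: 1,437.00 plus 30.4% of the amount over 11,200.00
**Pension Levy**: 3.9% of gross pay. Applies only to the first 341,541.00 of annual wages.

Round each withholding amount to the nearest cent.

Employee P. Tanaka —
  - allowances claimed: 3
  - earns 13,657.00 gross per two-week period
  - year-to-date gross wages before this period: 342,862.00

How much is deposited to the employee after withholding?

11,905.36

Wage Tax: taxable = 13,657.00 − 3×474.00 = 12,235.00
  1,437.00 + 30.4% × (12,235.00 − 11,200.00) = 1,437.00 + 30.4% × 1,035.00 = 1,751.64
Pension Levy: YTD 342,862.00 ≥ cap 341,541.00 → 0.00
Total withheld: 1,751.64 + 0.00 = 1,751.64
Net pay: 13,657.00 − 1,751.64 = 11,905.36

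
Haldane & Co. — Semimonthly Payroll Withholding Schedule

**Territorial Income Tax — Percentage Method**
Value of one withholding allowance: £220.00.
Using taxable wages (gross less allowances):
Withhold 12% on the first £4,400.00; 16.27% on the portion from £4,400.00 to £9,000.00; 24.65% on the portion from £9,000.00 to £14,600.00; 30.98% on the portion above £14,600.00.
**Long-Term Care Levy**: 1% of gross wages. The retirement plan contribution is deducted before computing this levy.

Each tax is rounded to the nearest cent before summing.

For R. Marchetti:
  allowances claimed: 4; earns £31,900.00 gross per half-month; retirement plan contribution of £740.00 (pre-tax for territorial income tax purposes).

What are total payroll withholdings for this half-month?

£7,826.08

Territorial Income Tax: taxable = £31,900.00 − £740.00 − 4×£220.00 = £30,280.00
  £2,656.82 + 30.98% × (£30,280.00 − £14,600.00) = £2,656.82 + 30.98% × £15,680.00 = £7,514.48
Long-Term Care Levy: 1% × £31,160.00 = £311.60
Total: £7,514.48 + £311.60 = £7,826.08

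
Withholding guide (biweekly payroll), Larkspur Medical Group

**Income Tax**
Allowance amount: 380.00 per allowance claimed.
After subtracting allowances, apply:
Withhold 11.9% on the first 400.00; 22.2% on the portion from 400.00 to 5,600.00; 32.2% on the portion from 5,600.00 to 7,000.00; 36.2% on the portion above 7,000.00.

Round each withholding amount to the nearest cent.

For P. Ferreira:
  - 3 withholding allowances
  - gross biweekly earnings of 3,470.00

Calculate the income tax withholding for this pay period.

Income Tax: taxable = 3,470.00 − 3×380.00 = 2,330.00
  47.60 + 22.2% × (2,330.00 − 400.00) = 47.60 + 22.2% × 1,930.00 = 476.06

476.06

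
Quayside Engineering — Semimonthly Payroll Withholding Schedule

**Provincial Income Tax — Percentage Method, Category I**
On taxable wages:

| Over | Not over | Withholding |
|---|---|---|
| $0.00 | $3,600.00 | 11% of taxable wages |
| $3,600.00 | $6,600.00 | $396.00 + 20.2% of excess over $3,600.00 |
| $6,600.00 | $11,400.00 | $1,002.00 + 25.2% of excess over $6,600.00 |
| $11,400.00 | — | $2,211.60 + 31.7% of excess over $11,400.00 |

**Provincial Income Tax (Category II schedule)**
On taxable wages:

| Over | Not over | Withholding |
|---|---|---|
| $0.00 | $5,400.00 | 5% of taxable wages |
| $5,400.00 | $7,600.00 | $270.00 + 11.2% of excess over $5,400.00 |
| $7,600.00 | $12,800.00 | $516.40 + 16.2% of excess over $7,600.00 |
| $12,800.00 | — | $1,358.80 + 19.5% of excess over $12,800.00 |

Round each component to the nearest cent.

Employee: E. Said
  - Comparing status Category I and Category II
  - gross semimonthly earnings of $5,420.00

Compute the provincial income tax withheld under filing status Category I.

$763.64

Provincial Income Tax (Category I): taxable = $5,420.00
  $396.00 + 20.2% × ($5,420.00 − $3,600.00) = $396.00 + 20.2% × $1,820.00 = $763.64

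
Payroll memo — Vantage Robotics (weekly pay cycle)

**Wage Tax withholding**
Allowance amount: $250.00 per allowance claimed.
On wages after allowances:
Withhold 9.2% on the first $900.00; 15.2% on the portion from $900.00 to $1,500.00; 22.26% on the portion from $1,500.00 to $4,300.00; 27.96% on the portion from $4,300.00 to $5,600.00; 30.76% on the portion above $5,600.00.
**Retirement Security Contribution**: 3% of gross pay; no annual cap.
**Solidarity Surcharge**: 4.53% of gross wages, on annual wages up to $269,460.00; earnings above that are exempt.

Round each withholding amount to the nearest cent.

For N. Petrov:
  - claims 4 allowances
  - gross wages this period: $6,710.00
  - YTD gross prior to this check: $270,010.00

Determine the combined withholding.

Wage Tax: taxable = $6,710.00 − 4×$250.00 = $5,710.00
  $1,160.76 + 30.76% × ($5,710.00 − $5,600.00) = $1,160.76 + 30.76% × $110.00 = $1,194.60
Retirement Security Contribution: 3% × $6,710.00 = $201.30
Solidarity Surcharge: YTD $270,010.00 ≥ cap $269,460.00 → $0.00
Total: $1,194.60 + $201.30 + $0.00 = $1,395.90

$1,395.90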